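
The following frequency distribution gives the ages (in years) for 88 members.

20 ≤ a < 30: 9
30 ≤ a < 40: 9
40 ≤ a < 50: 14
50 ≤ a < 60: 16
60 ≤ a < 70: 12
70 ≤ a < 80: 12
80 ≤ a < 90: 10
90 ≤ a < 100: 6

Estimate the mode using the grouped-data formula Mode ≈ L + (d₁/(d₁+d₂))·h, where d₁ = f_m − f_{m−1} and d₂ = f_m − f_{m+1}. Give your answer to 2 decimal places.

Modal class: 50 ≤ a < 60 (highest frequency 16).
d₁ = 16 − 14 = 2, d₂ = 16 − 12 = 4
Mode ≈ 50 + (2/(2+4)) × 10 = 50 + 3.3333 = 53.3333

53.33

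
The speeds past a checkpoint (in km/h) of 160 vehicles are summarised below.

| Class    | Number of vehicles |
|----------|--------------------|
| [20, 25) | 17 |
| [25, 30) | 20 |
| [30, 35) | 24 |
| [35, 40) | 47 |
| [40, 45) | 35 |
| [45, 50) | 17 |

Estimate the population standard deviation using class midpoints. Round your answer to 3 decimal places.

7.361

Midpoints: 22.5, 27.5, 32.5, 37.5, 42.5, 47.5
n = 160, Σfm = 5770, mean = 36.0625
Σfm² = 216750
Σf(m − x̄)² = Σfm² − (Σfm)²/n = 216750 − 5770²/160 = 8669.3750
Population variance = 8669.3750 / 160 = 54.1836
Standard deviation = √54.1836 = 7.3610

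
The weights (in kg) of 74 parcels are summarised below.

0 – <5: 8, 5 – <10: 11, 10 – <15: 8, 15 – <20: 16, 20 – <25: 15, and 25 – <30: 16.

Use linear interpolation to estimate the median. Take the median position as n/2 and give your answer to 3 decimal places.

18.125

Cumulative frequencies: 8, 19, 27, 43, 58, 74
n = 74; position = n/2 = 37.
This falls in the class 15 – <20: L = 15, F = 27, f = 16, h = 5.
Median ≈ 15 + ((37 − 27) / 16) × 5 = 18.1250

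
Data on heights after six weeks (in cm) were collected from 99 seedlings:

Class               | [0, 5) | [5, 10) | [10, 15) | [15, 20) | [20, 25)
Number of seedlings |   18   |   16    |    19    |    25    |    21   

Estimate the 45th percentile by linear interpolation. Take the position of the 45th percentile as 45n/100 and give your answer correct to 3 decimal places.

Cumulative frequencies: 18, 34, 53, 78, 99
n = 99; position = 45n/100 = 44.55.
This falls in the class [10, 15): L = 10, F = 34, f = 19, h = 5.
45th percentile ≈ 10 + ((44.55 − 34) / 19) × 5 = 12.7763

12.776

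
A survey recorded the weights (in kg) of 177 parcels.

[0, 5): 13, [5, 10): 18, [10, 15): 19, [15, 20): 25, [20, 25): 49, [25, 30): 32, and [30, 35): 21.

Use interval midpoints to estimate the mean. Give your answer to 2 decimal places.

Midpoints: 2.5, 7.5, 12.5, 17.5, 22.5, 27.5, 32.5
Σfm = 13×2.5 + 18×7.5 + 19×12.5 + 25×17.5 + 49×22.5 + 32×27.5 + 21×32.5 = 3507.5
n = Σf = 177
Mean = 3507.5 / 177 = 19.8164

19.82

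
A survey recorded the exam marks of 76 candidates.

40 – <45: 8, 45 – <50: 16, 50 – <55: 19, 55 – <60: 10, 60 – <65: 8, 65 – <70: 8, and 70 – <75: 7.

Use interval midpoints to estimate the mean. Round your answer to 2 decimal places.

Midpoints: 42.5, 47.5, 52.5, 57.5, 62.5, 67.5, 72.5
Σfm = 8×42.5 + 16×47.5 + 19×52.5 + 10×57.5 + 8×62.5 + 8×67.5 + 7×72.5 = 4220
n = Σf = 76
Mean = 4220 / 76 = 55.5263

55.53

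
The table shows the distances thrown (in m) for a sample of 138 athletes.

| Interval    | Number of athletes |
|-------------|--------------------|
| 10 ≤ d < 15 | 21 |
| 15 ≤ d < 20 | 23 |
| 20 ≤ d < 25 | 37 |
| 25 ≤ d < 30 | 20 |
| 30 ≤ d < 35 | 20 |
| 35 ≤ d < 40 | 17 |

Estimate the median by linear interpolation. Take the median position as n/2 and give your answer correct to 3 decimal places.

23.378

Cumulative frequencies: 21, 44, 81, 101, 121, 138
n = 138; position = n/2 = 69.
This falls in the class 20 ≤ d < 25: L = 20, F = 44, f = 37, h = 5.
Median ≈ 20 + ((69 − 44) / 37) × 5 = 23.3784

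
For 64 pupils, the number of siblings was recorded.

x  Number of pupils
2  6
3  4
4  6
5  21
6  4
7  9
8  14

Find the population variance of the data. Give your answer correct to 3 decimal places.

3.531

Values: 2, 3, 4, 5, 6, 7, 8
n = 64, Σfx = 352, mean = 5.5000
Σfx² = 2162
Σf(x − x̄)² = Σfx² − (Σfx)²/n = 2162 − 352²/64 = 226.0000
Population variance = 226.0000 / 64 = 3.5312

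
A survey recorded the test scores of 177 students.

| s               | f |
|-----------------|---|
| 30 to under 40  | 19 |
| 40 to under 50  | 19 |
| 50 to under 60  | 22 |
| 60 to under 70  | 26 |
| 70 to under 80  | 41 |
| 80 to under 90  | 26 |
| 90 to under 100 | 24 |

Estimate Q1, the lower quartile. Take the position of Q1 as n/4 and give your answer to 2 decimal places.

52.84

Cumulative frequencies: 19, 38, 60, 86, 127, 153, 177
n = 177; position = n/4 = 44.25.
This falls in the class 50 to under 60: L = 50, F = 38, f = 22, h = 10.
Lower quartile ≈ 50 + ((44.25 − 38) / 22) × 10 = 52.8409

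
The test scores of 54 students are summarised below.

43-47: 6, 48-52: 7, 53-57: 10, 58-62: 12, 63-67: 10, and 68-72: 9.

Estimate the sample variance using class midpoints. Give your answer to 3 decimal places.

Midpoints: 45, 50, 55, 60, 65, 70
n = 54, Σfm = 3170, mean = 58.7037
Σfm² = 189450
Σf(m − x̄)² = Σfm² − (Σfm)²/n = 189450 − 3170²/54 = 3359.2593
Sample variance = 3359.2593 / 53 = 63.3823

63.382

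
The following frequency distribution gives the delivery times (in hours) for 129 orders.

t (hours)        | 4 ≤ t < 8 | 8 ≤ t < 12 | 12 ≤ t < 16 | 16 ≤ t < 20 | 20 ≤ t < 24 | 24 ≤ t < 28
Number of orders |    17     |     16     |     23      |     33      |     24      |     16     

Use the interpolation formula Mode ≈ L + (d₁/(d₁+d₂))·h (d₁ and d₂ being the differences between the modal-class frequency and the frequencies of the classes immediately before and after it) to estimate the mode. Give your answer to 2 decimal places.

Modal class: 16 ≤ t < 20 (highest frequency 33).
d₁ = 33 − 23 = 10, d₂ = 33 − 24 = 9
Mode ≈ 16 + (10/(10+9)) × 4 = 16 + 2.1053 = 18.1053

18.11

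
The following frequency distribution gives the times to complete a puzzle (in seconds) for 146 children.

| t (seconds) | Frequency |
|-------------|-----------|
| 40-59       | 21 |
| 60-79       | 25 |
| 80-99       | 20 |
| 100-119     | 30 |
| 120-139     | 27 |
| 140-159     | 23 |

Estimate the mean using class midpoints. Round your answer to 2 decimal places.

101.28

Midpoints: 49.5, 69.5, 89.5, 109.5, 129.5, 149.5
Σfm = 21×49.5 + 25×69.5 + 20×89.5 + 30×109.5 + 27×129.5 + 23×149.5 = 14787
n = Σf = 146
Mean = 14787 / 146 = 101.2808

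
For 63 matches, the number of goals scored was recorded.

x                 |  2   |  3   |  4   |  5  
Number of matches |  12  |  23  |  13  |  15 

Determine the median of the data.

Cumulative frequencies: 12, 35, 48, 63
n = 63, so the median is the value in position (n+1)/2 = 32.
Position 32 falls at value 3.

3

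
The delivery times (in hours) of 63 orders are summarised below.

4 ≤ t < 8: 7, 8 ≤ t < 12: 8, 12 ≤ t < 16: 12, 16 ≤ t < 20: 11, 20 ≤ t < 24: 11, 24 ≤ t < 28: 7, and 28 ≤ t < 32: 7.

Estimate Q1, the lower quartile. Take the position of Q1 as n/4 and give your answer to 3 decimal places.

Cumulative frequencies: 7, 15, 27, 38, 49, 56, 63
n = 63; position = n/4 = 15.75.
This falls in the class 12 ≤ t < 16: L = 12, F = 15, f = 12, h = 4.
Lower quartile ≈ 12 + ((15.75 − 15) / 12) × 4 = 12.2500

12.250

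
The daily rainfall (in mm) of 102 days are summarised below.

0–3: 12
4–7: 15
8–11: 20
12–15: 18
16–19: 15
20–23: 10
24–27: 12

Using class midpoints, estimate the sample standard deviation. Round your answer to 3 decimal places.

7.433

Midpoints: 1.5, 5.5, 9.5, 13.5, 17.5, 21.5, 25.5
n = 102, Σfm = 1317, mean = 12.9118
Σfm² = 22585.5
Σf(m − x̄)² = Σfm² − (Σfm)²/n = 22585.5 − 1317²/102 = 5580.7059
Sample variance = 5580.7059 / 101 = 55.2545
Standard deviation = √55.2545 = 7.4333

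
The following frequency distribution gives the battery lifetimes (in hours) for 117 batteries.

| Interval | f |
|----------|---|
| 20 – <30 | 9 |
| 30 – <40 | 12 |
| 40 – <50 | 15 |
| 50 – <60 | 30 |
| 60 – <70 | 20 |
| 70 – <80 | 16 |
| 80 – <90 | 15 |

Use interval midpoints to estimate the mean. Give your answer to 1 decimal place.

Midpoints: 25, 35, 45, 55, 65, 75, 85
Σfm = 9×25 + 12×35 + 15×45 + 30×55 + 20×65 + 16×75 + 15×85 = 6745
n = Σf = 117
Mean = 6745 / 117 = 57.6496

57.6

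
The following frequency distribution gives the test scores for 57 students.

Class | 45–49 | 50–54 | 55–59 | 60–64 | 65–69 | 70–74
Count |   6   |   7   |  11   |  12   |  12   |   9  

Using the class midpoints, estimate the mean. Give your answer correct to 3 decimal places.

60.860

Midpoints: 47, 52, 57, 62, 67, 72
Σfm = 6×47 + 7×52 + 11×57 + 12×62 + 12×67 + 9×72 = 3469
n = Σf = 57
Mean = 3469 / 57 = 60.8596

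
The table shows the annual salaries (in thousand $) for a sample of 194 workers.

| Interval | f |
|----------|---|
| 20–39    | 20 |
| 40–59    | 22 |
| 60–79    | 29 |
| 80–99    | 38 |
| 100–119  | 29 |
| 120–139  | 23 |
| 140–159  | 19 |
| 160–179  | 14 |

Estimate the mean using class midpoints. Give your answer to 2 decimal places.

Midpoints: 29.5, 49.5, 69.5, 89.5, 109.5, 129.5, 149.5, 169.5
Σfm = 20×29.5 + 22×49.5 + 29×69.5 + 38×89.5 + 29×109.5 + 23×129.5 + 19×149.5 + 14×169.5 = 18463
n = Σf = 194
Mean = 18463 / 194 = 95.1701

95.17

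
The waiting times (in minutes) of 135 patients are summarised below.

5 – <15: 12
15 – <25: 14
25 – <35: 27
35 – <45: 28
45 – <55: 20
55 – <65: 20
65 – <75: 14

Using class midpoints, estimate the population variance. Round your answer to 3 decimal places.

Midpoints: 10, 20, 30, 40, 50, 60, 70
n = 135, Σfm = 5510, mean = 40.8148
Σfm² = 266500
Σf(m − x̄)² = Σfm² − (Σfm)²/n = 266500 − 5510²/135 = 41610.3704
Population variance = 41610.3704 / 135 = 308.2250

308.225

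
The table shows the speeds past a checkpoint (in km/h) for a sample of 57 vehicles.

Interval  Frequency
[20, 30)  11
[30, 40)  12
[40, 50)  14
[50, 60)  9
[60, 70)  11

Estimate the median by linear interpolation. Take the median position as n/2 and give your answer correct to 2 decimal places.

Cumulative frequencies: 11, 23, 37, 46, 57
n = 57; position = n/2 = 28.5.
This falls in the class [40, 50): L = 40, F = 23, f = 14, h = 10.
Median ≈ 40 + ((28.5 − 23) / 14) × 10 = 43.9286

43.93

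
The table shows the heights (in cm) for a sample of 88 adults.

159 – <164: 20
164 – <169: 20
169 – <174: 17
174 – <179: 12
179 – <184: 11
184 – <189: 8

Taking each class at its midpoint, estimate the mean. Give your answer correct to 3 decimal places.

171.386

Midpoints: 161.5, 166.5, 171.5, 176.5, 181.5, 186.5
Σfm = 20×161.5 + 20×166.5 + 17×171.5 + 12×176.5 + 11×181.5 + 8×186.5 = 15082
n = Σf = 88
Mean = 15082 / 88 = 171.3864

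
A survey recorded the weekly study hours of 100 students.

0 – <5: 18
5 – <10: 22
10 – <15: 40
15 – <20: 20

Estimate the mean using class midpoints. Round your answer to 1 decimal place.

Midpoints: 2.5, 7.5, 12.5, 17.5
Σfm = 18×2.5 + 22×7.5 + 40×12.5 + 20×17.5 = 1060
n = Σf = 100
Mean = 1060 / 100 = 10.6000

10.6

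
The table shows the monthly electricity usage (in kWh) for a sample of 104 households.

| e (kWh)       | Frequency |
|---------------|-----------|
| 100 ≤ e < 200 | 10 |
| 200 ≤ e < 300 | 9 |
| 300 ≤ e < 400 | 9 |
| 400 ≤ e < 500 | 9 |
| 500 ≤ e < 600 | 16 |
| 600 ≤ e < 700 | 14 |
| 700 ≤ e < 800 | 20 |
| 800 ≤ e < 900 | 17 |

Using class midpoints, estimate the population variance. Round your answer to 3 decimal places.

51138.129

Midpoints: 150, 250, 350, 450, 550, 650, 750, 850
n = 104, Σfm = 58300, mean = 560.5769
Σfm² = 38000000
Σf(m − x̄)² = Σfm² − (Σfm)²/n = 38000000 − 58300²/104 = 5318365.3846
Population variance = 5318365.3846 / 104 = 51138.1287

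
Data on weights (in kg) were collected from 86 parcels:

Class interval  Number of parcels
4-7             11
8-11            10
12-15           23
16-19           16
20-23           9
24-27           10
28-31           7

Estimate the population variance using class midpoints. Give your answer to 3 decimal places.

49.514

Midpoints: 5.5, 9.5, 13.5, 17.5, 21.5, 25.5, 29.5
n = 86, Σfm = 1401, mean = 16.2907
Σfm² = 27081.5
Σf(m − x̄)² = Σfm² − (Σfm)²/n = 27081.5 − 1401²/86 = 4258.2326
Population variance = 4258.2326 / 86 = 49.5143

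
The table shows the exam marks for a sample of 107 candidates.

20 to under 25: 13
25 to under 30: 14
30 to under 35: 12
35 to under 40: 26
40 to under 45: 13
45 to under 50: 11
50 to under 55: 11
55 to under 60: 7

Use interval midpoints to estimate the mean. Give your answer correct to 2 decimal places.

Midpoints: 22.5, 27.5, 32.5, 37.5, 42.5, 47.5, 52.5, 57.5
Σfm = 13×22.5 + 14×27.5 + 12×32.5 + 26×37.5 + 13×42.5 + 11×47.5 + 11×52.5 + 7×57.5 = 4097.5
n = Σf = 107
Mean = 4097.5 / 107 = 38.2944

38.29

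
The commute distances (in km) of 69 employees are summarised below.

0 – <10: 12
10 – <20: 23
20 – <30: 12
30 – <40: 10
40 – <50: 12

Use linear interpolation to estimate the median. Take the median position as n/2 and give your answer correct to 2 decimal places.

Cumulative frequencies: 12, 35, 47, 57, 69
n = 69; position = n/2 = 34.5.
This falls in the class 10 – <20: L = 10, F = 12, f = 23, h = 10.
Median ≈ 10 + ((34.5 − 12) / 23) × 10 = 19.7826

19.78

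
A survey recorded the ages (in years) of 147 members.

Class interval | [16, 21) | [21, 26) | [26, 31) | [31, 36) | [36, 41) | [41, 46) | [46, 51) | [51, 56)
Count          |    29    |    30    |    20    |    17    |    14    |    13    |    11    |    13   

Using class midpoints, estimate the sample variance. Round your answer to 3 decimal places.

130.479

Midpoints: 18.5, 23.5, 28.5, 33.5, 38.5, 43.5, 48.5, 53.5
n = 147, Σfm = 4714.5, mean = 32.0714
Σfm² = 170250.75
Σf(m − x̄)² = Σfm² − (Σfm)²/n = 170250.75 − 4714.5²/147 = 19050.0000
Sample variance = 19050.0000 / 146 = 130.4795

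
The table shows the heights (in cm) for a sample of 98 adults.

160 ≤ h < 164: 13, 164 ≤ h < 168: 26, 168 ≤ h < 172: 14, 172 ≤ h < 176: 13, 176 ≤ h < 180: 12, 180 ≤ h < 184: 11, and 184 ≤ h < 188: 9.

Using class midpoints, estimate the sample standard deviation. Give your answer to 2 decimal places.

Midpoints: 162, 166, 170, 174, 178, 182, 186
n = 98, Σfm = 16876, mean = 172.2041
Σfm² = 2911752
Σf(m − x̄)² = Σfm² − (Σfm)²/n = 2911752 − 16876²/98 = 5635.9184
Sample variance = 5635.9184 / 97 = 58.1023
Standard deviation = √58.1023 = 7.6225

7.62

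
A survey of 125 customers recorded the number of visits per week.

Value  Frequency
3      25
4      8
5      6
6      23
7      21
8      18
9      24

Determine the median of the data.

7

Cumulative frequencies: 25, 33, 39, 62, 83, 101, 125
n = 125, so the median is the value in position (n+1)/2 = 63.
Position 63 falls at value 7.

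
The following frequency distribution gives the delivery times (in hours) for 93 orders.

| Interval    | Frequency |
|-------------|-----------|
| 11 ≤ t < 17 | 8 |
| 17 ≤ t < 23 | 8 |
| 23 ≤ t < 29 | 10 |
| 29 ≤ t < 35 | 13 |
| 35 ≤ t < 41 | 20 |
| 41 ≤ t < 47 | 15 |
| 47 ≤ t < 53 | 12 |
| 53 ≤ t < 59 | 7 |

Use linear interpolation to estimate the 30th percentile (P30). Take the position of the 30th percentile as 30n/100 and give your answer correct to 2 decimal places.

Cumulative frequencies: 8, 16, 26, 39, 59, 74, 86, 93
n = 93; position = 30n/100 = 27.9.
This falls in the class 29 ≤ t < 35: L = 29, F = 26, f = 13, h = 6.
30th percentile ≈ 29 + ((27.9 − 26) / 13) × 6 = 29.8769

29.88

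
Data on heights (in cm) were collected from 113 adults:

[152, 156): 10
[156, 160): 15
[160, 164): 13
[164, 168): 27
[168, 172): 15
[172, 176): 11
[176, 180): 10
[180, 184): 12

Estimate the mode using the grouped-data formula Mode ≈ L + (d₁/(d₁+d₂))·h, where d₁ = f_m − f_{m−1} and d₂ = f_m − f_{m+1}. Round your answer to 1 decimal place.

Modal class: [164, 168) (highest frequency 27).
d₁ = 27 − 13 = 14, d₂ = 27 − 15 = 12
Mode ≈ 164 + (14/(14+12)) × 4 = 164 + 2.1538 = 166.1538

166.2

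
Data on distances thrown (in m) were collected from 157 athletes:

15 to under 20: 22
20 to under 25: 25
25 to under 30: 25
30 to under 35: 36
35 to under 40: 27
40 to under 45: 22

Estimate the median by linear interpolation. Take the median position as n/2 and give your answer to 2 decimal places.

30.90

Cumulative frequencies: 22, 47, 72, 108, 135, 157
n = 157; position = n/2 = 78.5.
This falls in the class 30 to under 35: L = 30, F = 72, f = 36, h = 5.
Median ≈ 30 + ((78.5 − 72) / 36) × 5 = 30.9028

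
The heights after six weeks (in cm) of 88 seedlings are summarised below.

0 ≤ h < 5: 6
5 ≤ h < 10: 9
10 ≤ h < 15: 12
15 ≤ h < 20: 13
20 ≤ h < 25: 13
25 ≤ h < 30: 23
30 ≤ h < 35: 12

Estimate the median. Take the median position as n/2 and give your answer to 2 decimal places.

Cumulative frequencies: 6, 15, 27, 40, 53, 76, 88
n = 88; position = n/2 = 44.
This falls in the class 20 ≤ h < 25: L = 20, F = 40, f = 13, h = 5.
Median ≈ 20 + ((44 − 40) / 13) × 5 = 21.5385

21.54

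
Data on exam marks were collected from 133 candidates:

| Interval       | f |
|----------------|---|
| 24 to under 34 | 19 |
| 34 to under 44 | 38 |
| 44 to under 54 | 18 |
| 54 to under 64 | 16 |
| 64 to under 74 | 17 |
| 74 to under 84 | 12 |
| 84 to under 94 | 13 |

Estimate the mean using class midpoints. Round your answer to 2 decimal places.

53.66

Midpoints: 29, 39, 49, 59, 69, 79, 89
Σfm = 19×29 + 38×39 + 18×49 + 16×59 + 17×69 + 12×79 + 13×89 = 7137
n = Σf = 133
Mean = 7137 / 133 = 53.6617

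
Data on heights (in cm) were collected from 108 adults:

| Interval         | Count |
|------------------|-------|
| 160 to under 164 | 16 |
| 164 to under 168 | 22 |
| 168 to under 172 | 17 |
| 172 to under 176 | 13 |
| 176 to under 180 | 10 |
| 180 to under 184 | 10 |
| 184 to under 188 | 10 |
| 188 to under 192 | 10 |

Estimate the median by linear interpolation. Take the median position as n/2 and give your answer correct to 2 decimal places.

171.76

Cumulative frequencies: 16, 38, 55, 68, 78, 88, 98, 108
n = 108; position = n/2 = 54.
This falls in the class 168 to under 172: L = 168, F = 38, f = 17, h = 4.
Median ≈ 168 + ((54 − 38) / 17) × 4 = 171.7647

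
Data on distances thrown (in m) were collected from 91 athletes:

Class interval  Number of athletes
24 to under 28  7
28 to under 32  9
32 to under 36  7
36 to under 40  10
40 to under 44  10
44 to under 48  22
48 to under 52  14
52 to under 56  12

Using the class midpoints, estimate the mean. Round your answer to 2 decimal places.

Midpoints: 26, 30, 34, 38, 42, 46, 50, 54
Σfm = 7×26 + 9×30 + 7×34 + 10×38 + 10×42 + 22×46 + 14×50 + 12×54 = 3850
n = Σf = 91
Mean = 3850 / 91 = 42.3077

42.31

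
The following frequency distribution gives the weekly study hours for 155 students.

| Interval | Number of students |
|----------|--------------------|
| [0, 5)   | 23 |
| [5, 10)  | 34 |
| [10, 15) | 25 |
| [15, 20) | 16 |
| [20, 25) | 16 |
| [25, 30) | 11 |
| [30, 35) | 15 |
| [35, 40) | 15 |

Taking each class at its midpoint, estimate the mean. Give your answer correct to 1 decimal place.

16.9

Midpoints: 2.5, 7.5, 12.5, 17.5, 22.5, 27.5, 32.5, 37.5
Σfm = 23×2.5 + 34×7.5 + 25×12.5 + 16×17.5 + 16×22.5 + 11×27.5 + 15×32.5 + 15×37.5 = 2617.5
n = Σf = 155
Mean = 2617.5 / 155 = 16.8871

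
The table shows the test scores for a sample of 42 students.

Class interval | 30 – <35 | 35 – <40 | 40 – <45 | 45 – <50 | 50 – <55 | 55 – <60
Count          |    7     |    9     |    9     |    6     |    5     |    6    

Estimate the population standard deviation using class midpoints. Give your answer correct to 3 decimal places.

Midpoints: 32.5, 37.5, 42.5, 47.5, 52.5, 57.5
n = 42, Σfm = 1840, mean = 43.8095
Σfm² = 83462.5
Σf(m − x̄)² = Σfm² − (Σfm)²/n = 83462.5 − 1840²/42 = 2852.9762
Population variance = 2852.9762 / 42 = 67.9280
Standard deviation = √67.9280 = 8.2418

8.242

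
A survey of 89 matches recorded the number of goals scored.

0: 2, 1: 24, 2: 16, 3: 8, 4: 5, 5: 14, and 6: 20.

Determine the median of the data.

3

Cumulative frequencies: 2, 26, 42, 50, 55, 69, 89
n = 89, so the median is the value in position (n+1)/2 = 45.
Position 45 falls at value 3.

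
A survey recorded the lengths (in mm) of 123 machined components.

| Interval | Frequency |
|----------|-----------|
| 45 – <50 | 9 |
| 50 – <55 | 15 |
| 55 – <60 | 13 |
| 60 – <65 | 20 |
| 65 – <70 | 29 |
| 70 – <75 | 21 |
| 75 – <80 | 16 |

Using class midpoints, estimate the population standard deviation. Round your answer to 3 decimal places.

Midpoints: 47.5, 52.5, 57.5, 62.5, 67.5, 72.5, 77.5
n = 123, Σfm = 7932.5, mean = 64.4919
Σfm² = 521368.75
Σf(m − x̄)² = Σfm² − (Σfm)²/n = 521368.75 − 7932.5²/123 = 9786.9919
Population variance = 9786.9919 / 123 = 79.5690
Standard deviation = √79.5690 = 8.9201

8.920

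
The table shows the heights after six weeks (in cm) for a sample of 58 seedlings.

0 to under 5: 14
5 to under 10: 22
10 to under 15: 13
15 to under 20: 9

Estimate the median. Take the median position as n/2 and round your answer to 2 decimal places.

8.41

Cumulative frequencies: 14, 36, 49, 58
n = 58; position = n/2 = 29.
This falls in the class 5 to under 10: L = 5, F = 14, f = 22, h = 5.
Median ≈ 5 + ((29 − 14) / 22) × 5 = 8.4091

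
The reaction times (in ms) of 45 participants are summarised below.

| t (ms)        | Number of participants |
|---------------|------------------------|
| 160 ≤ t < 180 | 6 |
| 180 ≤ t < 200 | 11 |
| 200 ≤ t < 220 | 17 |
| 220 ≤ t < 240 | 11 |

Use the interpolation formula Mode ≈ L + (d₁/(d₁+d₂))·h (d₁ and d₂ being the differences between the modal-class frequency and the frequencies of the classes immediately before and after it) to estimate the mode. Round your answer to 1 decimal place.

Modal class: 200 ≤ t < 220 (highest frequency 17).
d₁ = 17 − 11 = 6, d₂ = 17 − 11 = 6
Mode ≈ 200 + (6/(6+6)) × 20 = 200 + 10.0000 = 210.0000

210.0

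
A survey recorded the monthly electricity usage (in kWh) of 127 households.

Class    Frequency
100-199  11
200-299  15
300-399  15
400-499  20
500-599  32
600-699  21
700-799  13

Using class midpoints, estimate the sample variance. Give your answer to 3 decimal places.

Midpoints: 149.5, 249.5, 349.5, 449.5, 549.5, 649.5, 749.5
n = 127, Σfm = 60586.5, mean = 477.0591
Σfm² = 32876881.75
Σf(m − x̄)² = Σfm² − (Σfm)²/n = 32876881.75 − 60586.5²/127 = 3973543.3071
Sample variance = 3973543.3071 / 126 = 31536.0580

31536.058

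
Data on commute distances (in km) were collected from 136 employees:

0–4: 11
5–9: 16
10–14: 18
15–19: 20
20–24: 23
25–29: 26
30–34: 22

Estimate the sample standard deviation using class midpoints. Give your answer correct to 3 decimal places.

9.441

Midpoints: 2, 7, 12, 17, 22, 27, 32
n = 136, Σfm = 2602, mean = 19.1324
Σfm² = 61814
Σf(m − x̄)² = Σfm² − (Σfm)²/n = 61814 − 2602²/136 = 12031.6176
Sample variance = 12031.6176 / 135 = 89.1231
Standard deviation = √89.1231 = 9.4405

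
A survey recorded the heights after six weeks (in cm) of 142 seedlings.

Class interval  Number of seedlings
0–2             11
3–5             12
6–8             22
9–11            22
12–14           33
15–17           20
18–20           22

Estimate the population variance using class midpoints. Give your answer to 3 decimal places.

Midpoints: 1, 4, 7, 10, 13, 16, 19
n = 142, Σfm = 1600, mean = 11.2676
Σfm² = 22120
Σf(m − x̄)² = Σfm² − (Σfm)²/n = 22120 − 1600²/142 = 4091.8310
Population variance = 4091.8310 / 142 = 28.8157

28.816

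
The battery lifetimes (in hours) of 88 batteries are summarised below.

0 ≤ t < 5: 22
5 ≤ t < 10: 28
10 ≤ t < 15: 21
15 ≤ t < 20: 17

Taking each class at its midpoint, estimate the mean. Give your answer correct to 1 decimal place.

Midpoints: 2.5, 7.5, 12.5, 17.5
Σfm = 22×2.5 + 28×7.5 + 21×12.5 + 17×17.5 = 825
n = Σf = 88
Mean = 825 / 88 = 9.3750

9.4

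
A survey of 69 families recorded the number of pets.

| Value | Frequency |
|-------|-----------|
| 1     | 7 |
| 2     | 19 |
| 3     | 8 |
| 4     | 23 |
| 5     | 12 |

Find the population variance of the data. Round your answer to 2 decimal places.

Values: 1, 2, 3, 4, 5
n = 69, Σfx = 221, mean = 3.2029
Σfx² = 823
Σf(x − x̄)² = Σfx² − (Σfx)²/n = 823 − 221²/69 = 115.1594
Population variance = 115.1594 / 69 = 1.6690

1.67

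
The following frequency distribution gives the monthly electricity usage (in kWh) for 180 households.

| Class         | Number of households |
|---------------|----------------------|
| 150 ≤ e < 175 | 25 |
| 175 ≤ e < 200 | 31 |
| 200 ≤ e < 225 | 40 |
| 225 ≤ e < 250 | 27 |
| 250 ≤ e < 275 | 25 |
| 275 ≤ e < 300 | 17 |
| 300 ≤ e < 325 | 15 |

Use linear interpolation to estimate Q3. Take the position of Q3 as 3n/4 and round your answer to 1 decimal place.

Cumulative frequencies: 25, 56, 96, 123, 148, 165, 180
n = 180; position = 3n/4 = 135.
This falls in the class 250 ≤ e < 275: L = 250, F = 123, f = 25, h = 25.
Upper quartile ≈ 250 + ((135 − 123) / 25) × 25 = 262.0000

262.0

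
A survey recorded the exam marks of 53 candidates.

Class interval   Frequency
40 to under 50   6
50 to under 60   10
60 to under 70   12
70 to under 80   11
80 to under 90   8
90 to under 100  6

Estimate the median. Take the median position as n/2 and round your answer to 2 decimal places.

68.75

Cumulative frequencies: 6, 16, 28, 39, 47, 53
n = 53; position = n/2 = 26.5.
This falls in the class 60 to under 70: L = 60, F = 16, f = 12, h = 10.
Median ≈ 60 + ((26.5 − 16) / 12) × 10 = 68.7500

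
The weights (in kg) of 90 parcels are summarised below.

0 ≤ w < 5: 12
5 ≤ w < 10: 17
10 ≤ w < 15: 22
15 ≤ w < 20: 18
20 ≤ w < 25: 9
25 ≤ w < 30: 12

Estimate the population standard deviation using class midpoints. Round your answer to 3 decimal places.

Midpoints: 2.5, 7.5, 12.5, 17.5, 22.5, 27.5
n = 90, Σfm = 1280, mean = 14.2222
Σfm² = 23612.5
Σf(m − x̄)² = Σfm² − (Σfm)²/n = 23612.5 − 1280²/90 = 5408.0556
Population variance = 5408.0556 / 90 = 60.0895
Standard deviation = √60.0895 = 7.7517

7.752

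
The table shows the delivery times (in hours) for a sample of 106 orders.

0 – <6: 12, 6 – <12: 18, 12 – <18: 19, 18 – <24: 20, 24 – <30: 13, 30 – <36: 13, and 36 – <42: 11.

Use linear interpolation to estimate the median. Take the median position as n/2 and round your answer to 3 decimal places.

19.200

Cumulative frequencies: 12, 30, 49, 69, 82, 95, 106
n = 106; position = n/2 = 53.
This falls in the class 18 – <24: L = 18, F = 49, f = 20, h = 6.
Median ≈ 18 + ((53 − 49) / 20) × 6 = 19.2000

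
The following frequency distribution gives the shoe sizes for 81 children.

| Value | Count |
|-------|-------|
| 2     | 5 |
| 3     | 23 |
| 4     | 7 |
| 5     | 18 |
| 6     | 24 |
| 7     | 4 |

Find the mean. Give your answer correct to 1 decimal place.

4.6

Values: 2, 3, 4, 5, 6, 7
Σfx = 5×2 + 23×3 + 7×4 + 18×5 + 24×6 + 4×7 = 369
n = Σf = 81
Mean = 369 / 81 = 4.5556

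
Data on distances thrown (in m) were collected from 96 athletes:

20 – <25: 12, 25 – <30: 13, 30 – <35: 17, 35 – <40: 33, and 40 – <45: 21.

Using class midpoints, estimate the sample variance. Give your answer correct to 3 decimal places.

Midpoints: 22.5, 27.5, 32.5, 37.5, 42.5
n = 96, Σfm = 3310, mean = 34.4792
Σfm² = 118200
Σf(m − x̄)² = Σfm² − (Σfm)²/n = 118200 − 3310²/96 = 4073.9583
Sample variance = 4073.9583 / 95 = 42.8838

42.884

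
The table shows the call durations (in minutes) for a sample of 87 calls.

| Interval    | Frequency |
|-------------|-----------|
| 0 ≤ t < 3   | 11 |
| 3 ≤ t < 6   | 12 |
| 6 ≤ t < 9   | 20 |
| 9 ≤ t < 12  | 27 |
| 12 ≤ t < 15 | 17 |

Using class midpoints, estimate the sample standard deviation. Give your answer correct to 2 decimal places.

Midpoints: 1.5, 4.5, 7.5, 10.5, 13.5
n = 87, Σfm = 733.5, mean = 8.4310
Σfm² = 7467.75
Σf(m − x̄)² = Σfm² − (Σfm)²/n = 7467.75 − 733.5²/87 = 1283.5862
Sample variance = 1283.5862 / 86 = 14.9254
Standard deviation = √14.9254 = 3.8633

3.86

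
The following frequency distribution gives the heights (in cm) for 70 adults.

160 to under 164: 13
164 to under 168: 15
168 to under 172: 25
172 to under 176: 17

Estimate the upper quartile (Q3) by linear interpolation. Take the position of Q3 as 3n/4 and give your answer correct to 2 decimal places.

171.92

Cumulative frequencies: 13, 28, 53, 70
n = 70; position = 3n/4 = 52.5.
This falls in the class 168 to under 172: L = 168, F = 28, f = 25, h = 4.
Upper quartile ≈ 168 + ((52.5 − 28) / 25) × 4 = 171.9200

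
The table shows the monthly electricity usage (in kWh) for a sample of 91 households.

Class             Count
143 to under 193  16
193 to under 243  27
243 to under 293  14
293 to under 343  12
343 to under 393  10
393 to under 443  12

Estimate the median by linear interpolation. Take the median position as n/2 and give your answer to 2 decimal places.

Cumulative frequencies: 16, 43, 57, 69, 79, 91
n = 91; position = n/2 = 45.5.
This falls in the class 243 to under 293: L = 243, F = 43, f = 14, h = 50.
Median ≈ 243 + ((45.5 − 43) / 14) × 50 = 251.9286

251.93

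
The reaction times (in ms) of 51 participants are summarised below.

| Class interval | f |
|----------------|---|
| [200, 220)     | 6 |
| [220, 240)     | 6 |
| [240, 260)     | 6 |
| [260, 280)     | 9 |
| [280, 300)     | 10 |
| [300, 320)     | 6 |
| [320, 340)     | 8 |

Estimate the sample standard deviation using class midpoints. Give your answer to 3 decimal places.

38.785

Midpoints: 210, 230, 250, 270, 290, 310, 330
n = 51, Σfm = 13970, mean = 273.9216
Σfm² = 3901900
Σf(m − x̄)² = Σfm² − (Σfm)²/n = 3901900 − 13970²/51 = 75215.6863
Sample variance = 75215.6863 / 50 = 1504.3137
Standard deviation = √1504.3137 = 38.7855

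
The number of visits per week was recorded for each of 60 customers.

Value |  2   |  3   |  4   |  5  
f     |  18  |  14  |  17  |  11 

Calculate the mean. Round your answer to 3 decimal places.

3.350

Values: 2, 3, 4, 5
Σfx = 18×2 + 14×3 + 17×4 + 11×5 = 201
n = Σf = 60
Mean = 201 / 60 = 3.3500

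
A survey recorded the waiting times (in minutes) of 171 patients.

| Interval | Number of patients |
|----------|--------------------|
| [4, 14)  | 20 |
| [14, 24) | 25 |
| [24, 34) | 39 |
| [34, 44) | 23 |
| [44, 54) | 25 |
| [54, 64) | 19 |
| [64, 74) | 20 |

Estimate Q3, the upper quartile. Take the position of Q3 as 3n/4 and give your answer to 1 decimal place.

Cumulative frequencies: 20, 45, 84, 107, 132, 151, 171
n = 171; position = 3n/4 = 128.25.
This falls in the class [44, 54): L = 44, F = 107, f = 25, h = 10.
Upper quartile ≈ 44 + ((128.25 − 107) / 25) × 10 = 52.5000

52.5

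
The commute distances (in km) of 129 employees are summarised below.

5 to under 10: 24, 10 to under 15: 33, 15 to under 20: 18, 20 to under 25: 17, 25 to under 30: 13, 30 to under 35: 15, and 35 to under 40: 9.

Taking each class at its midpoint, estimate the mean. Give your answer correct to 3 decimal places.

19.167

Midpoints: 7.5, 12.5, 17.5, 22.5, 27.5, 32.5, 37.5
Σfm = 24×7.5 + 33×12.5 + 18×17.5 + 17×22.5 + 13×27.5 + 15×32.5 + 9×37.5 = 2472.5
n = Σf = 129
Mean = 2472.5 / 129 = 19.1667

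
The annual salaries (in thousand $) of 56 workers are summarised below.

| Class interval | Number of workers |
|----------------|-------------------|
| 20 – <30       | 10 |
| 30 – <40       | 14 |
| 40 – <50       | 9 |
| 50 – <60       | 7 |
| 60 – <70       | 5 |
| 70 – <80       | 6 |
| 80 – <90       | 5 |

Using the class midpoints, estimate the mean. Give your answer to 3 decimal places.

Midpoints: 25, 35, 45, 55, 65, 75, 85
Σfm = 10×25 + 14×35 + 9×45 + 7×55 + 5×65 + 6×75 + 5×85 = 2730
n = Σf = 56
Mean = 2730 / 56 = 48.7500

48.750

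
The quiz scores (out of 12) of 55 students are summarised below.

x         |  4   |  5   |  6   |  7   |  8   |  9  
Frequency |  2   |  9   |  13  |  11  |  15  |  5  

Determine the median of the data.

7

Cumulative frequencies: 2, 11, 24, 35, 50, 55
n = 55, so the median is the value in position (n+1)/2 = 28.
Position 28 falls at value 7.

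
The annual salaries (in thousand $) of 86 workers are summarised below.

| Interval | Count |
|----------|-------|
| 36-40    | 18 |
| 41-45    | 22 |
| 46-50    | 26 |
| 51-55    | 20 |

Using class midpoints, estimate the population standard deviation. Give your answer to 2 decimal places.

Midpoints: 38, 43, 48, 53
n = 86, Σfm = 3938, mean = 45.7907
Σfm² = 182754
Σf(m − x̄)² = Σfm² − (Σfm)²/n = 182754 − 3938²/86 = 2430.2326
Population variance = 2430.2326 / 86 = 28.2585
Standard deviation = √28.2585 = 5.3159

5.32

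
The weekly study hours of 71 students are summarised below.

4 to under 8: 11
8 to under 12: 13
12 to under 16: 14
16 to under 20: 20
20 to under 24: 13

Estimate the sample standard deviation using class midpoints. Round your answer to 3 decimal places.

Midpoints: 6, 10, 14, 18, 22
n = 71, Σfm = 1038, mean = 14.6197
Σfm² = 17212
Σf(m − x̄)² = Σfm² − (Σfm)²/n = 17212 − 1038²/71 = 2036.7324
Sample variance = 2036.7324 / 70 = 29.0962
Standard deviation = √29.0962 = 5.3941

5.394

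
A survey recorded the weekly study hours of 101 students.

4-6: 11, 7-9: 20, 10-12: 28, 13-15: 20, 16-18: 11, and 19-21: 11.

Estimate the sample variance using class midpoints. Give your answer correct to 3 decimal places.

19.460

Midpoints: 5, 8, 11, 14, 17, 20
n = 101, Σfm = 1210, mean = 11.9802
Σfm² = 16442
Σf(m − x̄)² = Σfm² − (Σfm)²/n = 16442 − 1210²/101 = 1945.9604
Sample variance = 1945.9604 / 100 = 19.4596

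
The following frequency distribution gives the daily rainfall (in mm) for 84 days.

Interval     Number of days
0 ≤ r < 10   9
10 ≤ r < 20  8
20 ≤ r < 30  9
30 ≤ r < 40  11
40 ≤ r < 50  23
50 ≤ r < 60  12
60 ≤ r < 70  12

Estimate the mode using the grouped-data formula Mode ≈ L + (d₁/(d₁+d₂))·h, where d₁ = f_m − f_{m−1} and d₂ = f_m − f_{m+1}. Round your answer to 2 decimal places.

Modal class: 40 ≤ r < 50 (highest frequency 23).
d₁ = 23 − 11 = 12, d₂ = 23 − 12 = 11
Mode ≈ 40 + (12/(12+11)) × 10 = 40 + 5.2174 = 45.2174

45.22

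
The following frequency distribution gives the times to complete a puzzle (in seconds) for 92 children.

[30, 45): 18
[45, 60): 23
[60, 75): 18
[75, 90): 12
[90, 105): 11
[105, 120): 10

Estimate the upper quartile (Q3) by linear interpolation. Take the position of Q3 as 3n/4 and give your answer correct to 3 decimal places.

Cumulative frequencies: 18, 41, 59, 71, 82, 92
n = 92; position = 3n/4 = 69.
This falls in the class [75, 90): L = 75, F = 59, f = 12, h = 15.
Upper quartile ≈ 75 + ((69 − 59) / 12) × 15 = 87.5000

87.500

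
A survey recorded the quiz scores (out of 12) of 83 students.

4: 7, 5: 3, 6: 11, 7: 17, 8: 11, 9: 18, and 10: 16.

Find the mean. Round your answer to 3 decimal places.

Values: 4, 5, 6, 7, 8, 9, 10
Σfx = 7×4 + 3×5 + 11×6 + 17×7 + 11×8 + 18×9 + 16×10 = 638
n = Σf = 83
Mean = 638 / 83 = 7.6867

7.687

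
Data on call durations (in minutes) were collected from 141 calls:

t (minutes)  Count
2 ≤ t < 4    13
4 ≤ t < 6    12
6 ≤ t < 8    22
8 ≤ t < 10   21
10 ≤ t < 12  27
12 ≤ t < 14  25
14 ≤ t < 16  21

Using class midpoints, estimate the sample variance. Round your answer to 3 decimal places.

13.758

Midpoints: 3, 5, 7, 9, 11, 13, 15
n = 141, Σfm = 1379, mean = 9.7801
Σfm² = 15413
Σf(m − x̄)² = Σfm² − (Σfm)²/n = 15413 − 1379²/141 = 1926.1844
Sample variance = 1926.1844 / 140 = 13.7585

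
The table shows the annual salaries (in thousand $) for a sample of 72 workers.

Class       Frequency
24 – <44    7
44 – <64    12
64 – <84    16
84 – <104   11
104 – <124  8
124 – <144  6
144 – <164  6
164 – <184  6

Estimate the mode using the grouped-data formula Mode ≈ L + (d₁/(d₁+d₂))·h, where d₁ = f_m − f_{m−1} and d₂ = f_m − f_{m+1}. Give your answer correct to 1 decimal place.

Modal class: 64 – <84 (highest frequency 16).
d₁ = 16 − 12 = 4, d₂ = 16 − 11 = 5
Mode ≈ 64 + (4/(4+5)) × 20 = 64 + 8.8889 = 72.8889

72.9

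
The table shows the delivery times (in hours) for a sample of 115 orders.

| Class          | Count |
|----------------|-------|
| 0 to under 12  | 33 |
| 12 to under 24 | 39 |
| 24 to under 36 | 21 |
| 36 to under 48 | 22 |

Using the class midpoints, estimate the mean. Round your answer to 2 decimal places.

Midpoints: 6, 18, 30, 42
Σfm = 33×6 + 39×18 + 21×30 + 22×42 = 2454
n = Σf = 115
Mean = 2454 / 115 = 21.3391

21.34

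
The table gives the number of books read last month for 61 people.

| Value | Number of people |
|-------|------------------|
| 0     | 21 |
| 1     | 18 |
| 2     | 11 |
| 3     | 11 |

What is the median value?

Cumulative frequencies: 21, 39, 50, 61
n = 61, so the median is the value in position (n+1)/2 = 31.
Position 31 falls at value 1.

1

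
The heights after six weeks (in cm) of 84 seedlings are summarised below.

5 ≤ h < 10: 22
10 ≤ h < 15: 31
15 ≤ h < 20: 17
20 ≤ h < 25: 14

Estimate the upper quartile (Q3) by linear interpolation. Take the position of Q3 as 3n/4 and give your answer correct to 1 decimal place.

Cumulative frequencies: 22, 53, 70, 84
n = 84; position = 3n/4 = 63.
This falls in the class 15 ≤ h < 20: L = 15, F = 53, f = 17, h = 5.
Upper quartile ≈ 15 + ((63 − 53) / 17) × 5 = 17.9412

17.9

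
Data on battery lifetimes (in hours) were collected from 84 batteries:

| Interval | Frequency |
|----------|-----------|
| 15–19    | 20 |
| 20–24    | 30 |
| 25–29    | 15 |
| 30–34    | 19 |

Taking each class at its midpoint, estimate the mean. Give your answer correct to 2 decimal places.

23.96

Midpoints: 17, 22, 27, 32
Σfm = 20×17 + 30×22 + 15×27 + 19×32 = 2013
n = Σf = 84
Mean = 2013 / 84 = 23.9643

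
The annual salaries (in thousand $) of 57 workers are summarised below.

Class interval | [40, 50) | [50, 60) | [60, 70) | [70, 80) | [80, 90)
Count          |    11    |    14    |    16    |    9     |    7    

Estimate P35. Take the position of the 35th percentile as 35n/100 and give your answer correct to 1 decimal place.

Cumulative frequencies: 11, 25, 41, 50, 57
n = 57; position = 35n/100 = 19.95.
This falls in the class [50, 60): L = 50, F = 11, f = 14, h = 10.
35th percentile ≈ 50 + ((19.95 − 11) / 14) × 10 = 56.3929

56.4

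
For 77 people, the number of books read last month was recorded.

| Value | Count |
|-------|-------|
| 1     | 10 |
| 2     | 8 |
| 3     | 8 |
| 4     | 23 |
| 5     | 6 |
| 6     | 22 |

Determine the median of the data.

4

Cumulative frequencies: 10, 18, 26, 49, 55, 77
n = 77, so the median is the value in position (n+1)/2 = 39.
Position 39 falls at value 4.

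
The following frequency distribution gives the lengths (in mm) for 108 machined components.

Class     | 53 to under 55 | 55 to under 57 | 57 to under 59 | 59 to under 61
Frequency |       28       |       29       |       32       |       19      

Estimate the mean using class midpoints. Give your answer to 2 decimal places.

Midpoints: 54, 56, 58, 60
Σfm = 28×54 + 29×56 + 32×58 + 19×60 = 6132
n = Σf = 108
Mean = 6132 / 108 = 56.7778

56.78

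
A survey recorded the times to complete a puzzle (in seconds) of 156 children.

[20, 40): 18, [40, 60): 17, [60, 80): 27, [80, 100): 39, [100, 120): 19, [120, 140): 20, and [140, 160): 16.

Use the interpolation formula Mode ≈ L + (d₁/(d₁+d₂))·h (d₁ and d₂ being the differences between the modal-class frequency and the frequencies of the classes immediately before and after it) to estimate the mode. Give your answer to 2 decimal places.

87.50

Modal class: [80, 100) (highest frequency 39).
d₁ = 39 − 27 = 12, d₂ = 39 − 19 = 20
Mode ≈ 80 + (12/(12+20)) × 20 = 80 + 7.5000 = 87.5000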